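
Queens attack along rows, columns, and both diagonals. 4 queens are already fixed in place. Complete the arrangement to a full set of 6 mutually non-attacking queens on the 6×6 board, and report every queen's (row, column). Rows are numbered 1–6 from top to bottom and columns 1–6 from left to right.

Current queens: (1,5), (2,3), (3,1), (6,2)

Row 4: attacked by (1,5)→{2,5}; (2,3)→{1,3,5}; (3,1)→{1,2}; (6,2)→{2,4}. Safe: 6. Place at column 6.
Row 5: attacked by (1,5)→{1,5}; (2,3)→{3,6}; (3,1)→{1,3}; (4,6)→{5,6}; (6,2)→{1,2,3}. Safe: 4. Place at column 4.
Columns [5, 3, 1, 6, 4, 2], r−c [-4, -1, 2, -2, 1, 4], r+c [6, 5, 4, 10, 9, 8] are all distinct, so no two queens attack.

(1,5) (2,3) (3,1) (4,6) (5,4) (6,2)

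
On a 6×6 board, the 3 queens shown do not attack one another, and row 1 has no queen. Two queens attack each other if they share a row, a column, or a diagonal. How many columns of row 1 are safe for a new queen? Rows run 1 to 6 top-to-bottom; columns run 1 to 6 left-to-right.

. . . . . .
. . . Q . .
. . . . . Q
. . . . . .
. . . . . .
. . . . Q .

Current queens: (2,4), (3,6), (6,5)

2

(2,4) attacks row 1 at column 4 and diagonals 3, 5.
(3,6) attacks row 1 at column 6 and diagonals 4.
(6,5) attacks row 1 at column 5.
Attacked columns: {3, 4, 5, 6}. Safe: {1, 2}.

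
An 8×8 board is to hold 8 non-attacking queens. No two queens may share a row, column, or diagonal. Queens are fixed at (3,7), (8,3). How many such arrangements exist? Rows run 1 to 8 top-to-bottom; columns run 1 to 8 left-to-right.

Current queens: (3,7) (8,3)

4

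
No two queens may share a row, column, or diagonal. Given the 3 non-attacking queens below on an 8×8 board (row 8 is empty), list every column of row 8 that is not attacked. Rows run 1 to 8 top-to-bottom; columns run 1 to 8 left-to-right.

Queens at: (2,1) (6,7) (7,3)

(2,1) attacks row 8 at column 1 and diagonals 7.
(6,7) attacks row 8 at column 7 and diagonals 5.
(7,3) attacks row 8 at column 3 and diagonals 2, 4.
Attacked columns: {1, 2, 3, 4, 5, 7}. Safe: {6, 8}.

columns 6, 8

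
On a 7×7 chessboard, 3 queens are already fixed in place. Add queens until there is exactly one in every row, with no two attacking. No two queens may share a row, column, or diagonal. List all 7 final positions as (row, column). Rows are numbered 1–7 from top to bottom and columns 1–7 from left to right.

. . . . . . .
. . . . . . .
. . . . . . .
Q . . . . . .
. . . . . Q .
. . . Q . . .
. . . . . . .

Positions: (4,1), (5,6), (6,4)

Row 1: attacked by (4,1)→{1,4}; (5,6)→{2,6}; (6,4)→{4}. Safe: 3, 5, 7. Place at column 7.
Row 2: attacked by (1,7)→{6,7}; (4,1)→{1,3}; (5,6)→{3,6}; (6,4)→{4}. Safe: 2, 5. Place at column 5.
Row 3: attacked by (1,7)→{5,7}; (2,5)→{4,5,6}; (4,1)→{1,2}; (5,6)→{4,6}; (6,4)→{1,4,7}. Safe: 3. Place at column 3.
Row 7: attacked by (1,7)→{1,7}; (2,5)→{5}; (3,3)→{3,7}; (4,1)→{1,4}; (5,6)→{4,6}; (6,4)→{3,4,5}. Safe: 2. Place at column 2.
Columns [7, 5, 3, 1, 6, 4, 2], r−c [-6, -3, 0, 3, -1, 2, 5], r+c [8, 7, 6, 5, 11, 10, 9] are all distinct, so no two queens attack.

(1,7) (2,5) (3,3) (4,1) (5,6) (6,4) (7,2)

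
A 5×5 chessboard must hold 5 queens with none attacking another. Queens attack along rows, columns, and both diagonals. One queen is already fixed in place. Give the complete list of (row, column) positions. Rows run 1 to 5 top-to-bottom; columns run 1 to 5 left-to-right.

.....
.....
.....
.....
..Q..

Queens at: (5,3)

(1,1) (2,4) (3,2) (4,5) (5,3)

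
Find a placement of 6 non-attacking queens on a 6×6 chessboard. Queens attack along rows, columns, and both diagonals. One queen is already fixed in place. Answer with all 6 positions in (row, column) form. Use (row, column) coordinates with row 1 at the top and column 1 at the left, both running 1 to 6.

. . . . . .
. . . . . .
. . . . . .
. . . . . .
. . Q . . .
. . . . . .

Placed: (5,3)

Row 1: attacked by (5,3)→{3}. Safe: 1, 2, 4, 5, 6. Place at column 2.
Row 2: attacked by (1,2)→{1,2,3}; (5,3)→{3,6}. Safe: 4, 5. Place at column 4.
Row 3: attacked by (1,2)→{2,4}; (2,4)→{3,4,5}; (5,3)→{1,3,5}. Safe: 6. Place at column 6.
Row 4: attacked by (1,2)→{2,5}; (2,4)→{2,4,6}; (3,6)→{5,6}; (5,3)→{2,3,4}. Safe: 1. Place at column 1.
Row 6: attacked by (1,2)→{2}; (2,4)→{4}; (3,6)→{3,6}; (4,1)→{1,3}; (5,3)→{2,3,4}. Safe: 5. Place at column 5.
Columns [2, 4, 6, 1, 3, 5], r−c [-1, -2, -3, 3, 2, 1], r+c [3, 6, 9, 5, 8, 11] are all distinct, so no two queens attack.

(1,2) (2,4) (3,6) (4,1) (5,3) (6,5)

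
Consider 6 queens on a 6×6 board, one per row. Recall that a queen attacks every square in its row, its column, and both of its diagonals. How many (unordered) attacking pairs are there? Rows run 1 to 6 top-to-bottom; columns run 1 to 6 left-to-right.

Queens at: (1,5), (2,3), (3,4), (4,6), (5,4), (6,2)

Same column: (3,4)–(5,4) (column 4).
Same diagonal: (2,3)–(3,4) (|2−3| = |3−4| = 1).
Total attacking pairs: 2.

2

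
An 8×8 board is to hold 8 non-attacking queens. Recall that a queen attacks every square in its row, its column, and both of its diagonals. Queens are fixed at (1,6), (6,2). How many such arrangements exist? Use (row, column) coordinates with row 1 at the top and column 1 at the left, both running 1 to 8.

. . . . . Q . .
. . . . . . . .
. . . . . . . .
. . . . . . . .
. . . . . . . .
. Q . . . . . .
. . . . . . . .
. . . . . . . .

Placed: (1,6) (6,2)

4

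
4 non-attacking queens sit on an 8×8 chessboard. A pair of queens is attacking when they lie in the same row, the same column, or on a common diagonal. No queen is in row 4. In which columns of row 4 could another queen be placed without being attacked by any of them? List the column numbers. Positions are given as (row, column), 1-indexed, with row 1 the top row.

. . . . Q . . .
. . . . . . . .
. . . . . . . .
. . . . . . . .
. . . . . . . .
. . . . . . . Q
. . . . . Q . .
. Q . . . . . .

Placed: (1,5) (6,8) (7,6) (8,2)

(1,5) attacks row 4 at column 5 and diagonals 2, 8.
(6,8) attacks row 4 at column 8 and diagonals 6.
(7,6) attacks row 4 at column 6 and diagonals 3.
(8,2) attacks row 4 at column 2 and diagonals 6.
Attacked columns: {2, 3, 5, 6, 8}. Safe: {1, 4, 7}.

columns 1, 4, 7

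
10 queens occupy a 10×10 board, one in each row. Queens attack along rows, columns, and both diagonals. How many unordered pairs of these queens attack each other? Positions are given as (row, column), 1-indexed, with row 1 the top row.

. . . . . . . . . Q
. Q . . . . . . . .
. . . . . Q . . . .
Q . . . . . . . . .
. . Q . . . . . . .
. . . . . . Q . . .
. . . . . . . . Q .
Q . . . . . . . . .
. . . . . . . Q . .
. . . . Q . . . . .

2

Same column: (4,1)–(8,1) (column 1).
Same diagonal: (3,6)–(8,1) (|3−8| = |6−1| = 5).
Total attacking pairs: 2.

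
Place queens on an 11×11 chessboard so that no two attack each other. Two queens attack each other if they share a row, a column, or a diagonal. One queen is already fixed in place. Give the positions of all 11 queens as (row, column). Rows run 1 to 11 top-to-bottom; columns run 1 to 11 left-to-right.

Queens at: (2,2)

(1,4) (2,2) (3,7) (4,10) (5,6) (6,11) (7,9) (8,1) (9,3) (10,5) (11,8)

Row 1: attacked by (2,2)→{1,2,3}. Safe: 4, 5, 6, 7, 8, 9, 10, 11. Place at column 4.
Row 3: attacked by (1,4)→{2,4,6}; (2,2)→{1,2,3}. Safe: 5, 7, 8, 9, 10, 11. Place at column 7.
Row 4: attacked by (1,4)→{1,4,7}; (2,2)→{2,4}; (3,7)→{6,7,8}. Safe: 3, 5, 9, 10, 11. Place at column 10.
Row 5: attacked by (1,4)→{4,8}; (2,2)→{2,5}; (3,7)→{5,7,9}; (4,10)→{9,10,11}. Safe: 1, 3, 6. Place at column 6.
Row 6: attacked by (1,4)→{4,9}; (2,2)→{2,6}; (3,7)→{4,7,10}; (4,10)→{8,10}; (5,6)→{5,6,7}. Safe: 1, 3, 11. Place at column 11.
Row 7: attacked by (1,4)→{4,10}; (2,2)→{2,7}; (3,7)→{3,7,11}; (4,10)→{7,10}; (5,6)→{4,6,8}; (6,11)→{10,11}. Safe: 1, 5, 9. Place at column 9.
Row 8: attacked by (1,4)→{4,11}; (2,2)→{2,8}; (3,7)→{2,7}; (4,10)→{6,10}; (5,6)→{3,6,9}; (6,11)→{9,11}; (7,9)→{8,9,10}. Safe: 1, 5. Place at column 1.
Row 9: attacked by (1,4)→{4}; (2,2)→{2,9}; (3,7)→{1,7}; (4,10)→{5,10}; (5,6)→{2,6,10}; (6,11)→{8,11}; (7,9)→{7,9,11}; (8,1)→{1,2}. Safe: 3. Place at column 3.
Row 10: attacked by (1,4)→{4}; (2,2)→{2,10}; (3,7)→{7}; (4,10)→{4,10}; (5,6)→{1,6,11}; (6,11)→{7,11}; (7,9)→{6,9}; (8,1)→{1,3}; (9,3)→{2,3,4}. Safe: 5, 8. Place at column 5.
Row 11: attacked by (1,4)→{4}; (2,2)→{2,11}; (3,7)→{7}; (4,10)→{3,10}; (5,6)→{6}; (6,11)→{6,11}; (7,9)→{5,9}; (8,1)→{1,4}; (9,3)→{1,3,5}; (10,5)→{4,5,6}. Safe: 8. Place at column 8.
Columns [4, 2, 7, 10, 6, 11, 9, 1, 3, 5, 8], r−c [-3, 0, -4, -6, -1, -5, -2, 7, 6, 5, 3], r+c [5, 4, 10, 14, 11, 17, 16, 9, 12, 15, 19] are all distinct, so no two queens attack.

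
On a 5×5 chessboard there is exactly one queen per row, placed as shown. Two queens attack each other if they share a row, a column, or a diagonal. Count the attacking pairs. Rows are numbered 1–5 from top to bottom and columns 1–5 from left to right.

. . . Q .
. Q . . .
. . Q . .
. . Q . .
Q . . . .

Same column: (3,3)–(4,3) (column 3).
Same diagonal: (2,2)–(3,3) (|2−3| = |2−3| = 1); (3,3)–(5,1) (|3−5| = |3−1| = 2).
Total attacking pairs: 3.

3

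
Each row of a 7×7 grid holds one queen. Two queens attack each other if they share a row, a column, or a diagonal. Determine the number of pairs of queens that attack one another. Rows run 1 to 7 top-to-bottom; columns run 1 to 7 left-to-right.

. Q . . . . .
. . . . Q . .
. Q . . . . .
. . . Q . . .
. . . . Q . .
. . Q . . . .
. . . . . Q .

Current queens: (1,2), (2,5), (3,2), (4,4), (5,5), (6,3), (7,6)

4

Same column: (1,2)–(3,2) (column 2); (2,5)–(5,5) (column 5).
Same diagonal: (3,2)–(7,6) (|3−7| = |2−6| = 4); (4,4)–(5,5) (|4−5| = |4−5| = 1).
Total attacking pairs: 4.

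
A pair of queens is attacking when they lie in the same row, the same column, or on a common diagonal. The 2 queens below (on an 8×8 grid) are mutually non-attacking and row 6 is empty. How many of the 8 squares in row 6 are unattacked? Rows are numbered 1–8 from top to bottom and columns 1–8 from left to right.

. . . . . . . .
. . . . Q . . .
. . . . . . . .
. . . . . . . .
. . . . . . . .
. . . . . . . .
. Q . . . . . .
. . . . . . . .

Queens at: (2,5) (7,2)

4

(2,5) attacks row 6 at column 5 and diagonals 1.
(7,2) attacks row 6 at column 2 and diagonals 1, 3.
Attacked columns: {1, 2, 3, 5}. Safe: {4, 6, 7, 8}.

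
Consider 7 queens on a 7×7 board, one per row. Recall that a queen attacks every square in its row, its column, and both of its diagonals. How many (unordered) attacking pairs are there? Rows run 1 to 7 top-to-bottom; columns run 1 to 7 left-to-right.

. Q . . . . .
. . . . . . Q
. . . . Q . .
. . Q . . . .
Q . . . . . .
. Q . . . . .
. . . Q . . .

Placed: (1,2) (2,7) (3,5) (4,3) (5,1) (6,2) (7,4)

3

Same column: (1,2)–(6,2) (column 2).
Same diagonal: (3,5)–(6,2) (|3−6| = |5−2| = 3); (5,1)–(6,2) (|5−6| = |1−2| = 1).
Total attacking pairs: 3.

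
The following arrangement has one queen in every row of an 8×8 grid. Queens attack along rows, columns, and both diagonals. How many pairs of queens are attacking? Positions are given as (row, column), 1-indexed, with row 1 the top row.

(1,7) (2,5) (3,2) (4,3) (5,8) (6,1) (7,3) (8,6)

6

Same column: (4,3)–(7,3) (column 3).
Same diagonal: (2,5)–(4,3) (|2−4| = |5−3| = 2); (2,5)–(5,8) (|2−5| = |5−8| = 3); (2,5)–(6,1) (|2−6| = |5−1| = 4); (3,2)–(4,3) (|3−4| = |2−3| = 1); (4,3)–(6,1) (|4−6| = |3−1| = 2).
Total attacking pairs: 6.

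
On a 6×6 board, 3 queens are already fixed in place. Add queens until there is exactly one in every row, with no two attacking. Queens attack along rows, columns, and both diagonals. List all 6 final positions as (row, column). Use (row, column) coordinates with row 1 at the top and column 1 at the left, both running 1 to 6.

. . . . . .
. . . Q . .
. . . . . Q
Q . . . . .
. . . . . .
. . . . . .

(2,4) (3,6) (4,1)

Row 1: attacked by (2,4)→{3,4,5}; (3,6)→{4,6}; (4,1)→{1,4}. Safe: 2. Place at column 2.
Row 5: attacked by (1,2)→{2,6}; (2,4)→{1,4}; (3,6)→{4,6}; (4,1)→{1,2}. Safe: 3, 5. Place at column 3.
Row 6: attacked by (1,2)→{2}; (2,4)→{4}; (3,6)→{3,6}; (4,1)→{1,3}; (5,3)→{2,3,4}. Safe: 5. Place at column 5.
Columns [2, 4, 6, 1, 3, 5], r−c [-1, -2, -3, 3, 2, 1], r+c [3, 6, 9, 5, 8, 11] are all distinct, so no two queens attack.

(1,2) (2,4) (3,6) (4,1) (5,3) (6,5)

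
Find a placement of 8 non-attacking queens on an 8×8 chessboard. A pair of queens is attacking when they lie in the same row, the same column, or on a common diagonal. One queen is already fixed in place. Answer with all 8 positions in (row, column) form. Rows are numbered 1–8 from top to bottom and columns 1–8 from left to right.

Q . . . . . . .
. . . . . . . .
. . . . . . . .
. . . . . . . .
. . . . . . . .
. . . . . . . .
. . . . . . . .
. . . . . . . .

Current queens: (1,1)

(1,1) (2,6) (3,8) (4,3) (5,7) (6,4) (7,2) (8,5)

Row 2: attacked by (1,1)→{1,2}. Safe: 3, 4, 5, 6, 7, 8. Place at column 6.
Row 3: attacked by (1,1)→{1,3}; (2,6)→{5,6,7}. Safe: 2, 4, 8. Place at column 8.
Row 4: attacked by (1,1)→{1,4}; (2,6)→{4,6,8}; (3,8)→{7,8}. Safe: 2, 3, 5. Place at column 3.
Row 5: attacked by (1,1)→{1,5}; (2,6)→{3,6}; (3,8)→{6,8}; (4,3)→{2,3,4}. Safe: 7. Place at column 7.
Row 6: attacked by (1,1)→{1,6}; (2,6)→{2,6}; (3,8)→{5,8}; (4,3)→{1,3,5}; (5,7)→{6,7,8}. Safe: 4. Place at column 4.
Row 7: attacked by (1,1)→{1,7}; (2,6)→{1,6}; (3,8)→{4,8}; (4,3)→{3,6}; (5,7)→{5,7}; (6,4)→{3,4,5}. Safe: 2. Place at column 2.
Row 8: attacked by (1,1)→{1,8}; (2,6)→{6}; (3,8)→{3,8}; (4,3)→{3,7}; (5,7)→{4,7}; (6,4)→{2,4,6}; (7,2)→{1,2,3}. Safe: 5. Place at column 5.
Columns [1, 6, 8, 3, 7, 4, 2, 5], r−c [0, -4, -5, 1, -2, 2, 5, 3], r+c [2, 8, 11, 7, 12, 10, 9, 13] are all distinct, so no two queens attack.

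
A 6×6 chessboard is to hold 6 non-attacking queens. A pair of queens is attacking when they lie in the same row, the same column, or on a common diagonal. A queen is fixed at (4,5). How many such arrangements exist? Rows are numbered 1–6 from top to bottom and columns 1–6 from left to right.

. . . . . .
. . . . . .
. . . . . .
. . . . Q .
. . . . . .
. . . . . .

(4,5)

Branch on row 1: col 1 → 0; col 3 → 1; col 4 → 0; col 6 → 0.
Sum: 0 + 1 + 0 + 0 = 1.

1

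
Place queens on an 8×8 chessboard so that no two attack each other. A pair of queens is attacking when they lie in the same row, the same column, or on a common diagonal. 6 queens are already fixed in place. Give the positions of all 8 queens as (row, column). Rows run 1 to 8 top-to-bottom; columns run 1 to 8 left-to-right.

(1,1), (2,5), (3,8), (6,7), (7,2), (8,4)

Row 4: attacked by (1,1)→{1,4}; (2,5)→{3,5,7}; (3,8)→{7,8}; (6,7)→{5,7}; (7,2)→{2,5}; (8,4)→{4,8}. Safe: 6. Place at column 6.
Row 5: attacked by (1,1)→{1,5}; (2,5)→{2,5,8}; (3,8)→{6,8}; (4,6)→{5,6,7}; (6,7)→{6,7,8}; (7,2)→{2,4}; (8,4)→{1,4,7}. Safe: 3. Place at column 3.
Columns [1, 5, 8, 6, 3, 7, 2, 4], r−c [0, -3, -5, -2, 2, -1, 5, 4], r+c [2, 7, 11, 10, 8, 13, 9, 12] are all distinct, so no two queens attack.

(1,1) (2,5) (3,8) (4,6) (5,3) (6,7) (7,2) (8,4)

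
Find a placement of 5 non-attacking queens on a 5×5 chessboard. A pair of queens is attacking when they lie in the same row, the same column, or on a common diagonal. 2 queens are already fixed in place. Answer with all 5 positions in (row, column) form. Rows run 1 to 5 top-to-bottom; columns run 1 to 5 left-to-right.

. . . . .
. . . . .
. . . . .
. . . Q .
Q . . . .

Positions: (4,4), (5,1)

Row 1: attacked by (4,4)→{1,4}; (5,1)→{1,5}. Safe: 2, 3. Place at column 3.
Row 2: attacked by (1,3)→{2,3,4}; (4,4)→{2,4}; (5,1)→{1,4}. Safe: 5. Place at column 5.
Row 3: attacked by (1,3)→{1,3,5}; (2,5)→{4,5}; (4,4)→{3,4,5}; (5,1)→{1,3}. Safe: 2. Place at column 2.
Columns [3, 5, 2, 4, 1], r−c [-2, -3, 1, 0, 4], r+c [4, 7, 5, 8, 6] are all distinct, so no two queens attack.

(1,3) (2,5) (3,2) (4,4) (5,1)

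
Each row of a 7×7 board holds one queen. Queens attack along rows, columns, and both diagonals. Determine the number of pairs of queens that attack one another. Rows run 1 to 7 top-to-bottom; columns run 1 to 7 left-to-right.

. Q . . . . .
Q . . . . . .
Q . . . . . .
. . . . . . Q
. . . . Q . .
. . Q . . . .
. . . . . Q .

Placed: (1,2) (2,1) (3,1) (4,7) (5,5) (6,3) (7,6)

3

Same column: (2,1)–(3,1) (column 1).
Same diagonal: (1,2)–(2,1) (|1−2| = |2−1| = 1); (2,1)–(7,6) (|2−7| = |1−6| = 5).
Total attacking pairs: 3.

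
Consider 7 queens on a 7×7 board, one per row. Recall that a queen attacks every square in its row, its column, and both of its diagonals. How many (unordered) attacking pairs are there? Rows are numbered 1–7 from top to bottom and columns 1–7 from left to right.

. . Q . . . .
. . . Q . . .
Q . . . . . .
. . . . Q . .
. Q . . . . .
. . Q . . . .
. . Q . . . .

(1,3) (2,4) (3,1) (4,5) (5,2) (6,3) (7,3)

7

Same column: (1,3)–(6,3) (column 3); (1,3)–(7,3) (column 3); (6,3)–(7,3) (column 3).
Same diagonal: (1,3)–(2,4) (|1−2| = |3−4| = 1); (1,3)–(3,1) (|1−3| = |3−1| = 2); (4,5)–(6,3) (|4−6| = |5−3| = 2); (5,2)–(6,3) (|5−6| = |2−3| = 1).
Total attacking pairs: 7.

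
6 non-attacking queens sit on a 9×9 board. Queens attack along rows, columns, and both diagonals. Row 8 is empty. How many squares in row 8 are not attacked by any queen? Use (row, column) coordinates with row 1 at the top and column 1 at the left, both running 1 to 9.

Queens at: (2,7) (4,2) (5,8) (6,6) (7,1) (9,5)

2

(2,7) attacks row 8 at column 7 and diagonals 1.
(4,2) attacks row 8 at column 2 and diagonals 6.
(5,8) attacks row 8 at column 8 and diagonals 5.
(6,6) attacks row 8 at column 6 and diagonals 4, 8.
(7,1) attacks row 8 at column 1 and diagonals 2.
(9,5) attacks row 8 at column 5 and diagonals 4, 6.
Attacked columns: {1, 2, 4, 5, 6, 7, 8}. Safe: {3, 9}.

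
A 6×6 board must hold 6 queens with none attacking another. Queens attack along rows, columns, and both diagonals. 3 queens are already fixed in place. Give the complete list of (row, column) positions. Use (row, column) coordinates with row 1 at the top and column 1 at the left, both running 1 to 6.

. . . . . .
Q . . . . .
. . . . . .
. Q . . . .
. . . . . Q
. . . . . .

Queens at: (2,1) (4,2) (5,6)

Row 1: attacked by (2,1)→{1,2}; (4,2)→{2,5}; (5,6)→{2,6}. Safe: 3, 4. Place at column 4.
Row 3: attacked by (1,4)→{2,4,6}; (2,1)→{1,2}; (4,2)→{1,2,3}; (5,6)→{4,6}. Safe: 5. Place at column 5.
Row 6: attacked by (1,4)→{4}; (2,1)→{1,5}; (3,5)→{2,5}; (4,2)→{2,4}; (5,6)→{5,6}. Safe: 3. Place at column 3.
Columns [4, 1, 5, 2, 6, 3], r−c [-3, 1, -2, 2, -1, 3], r+c [5, 3, 8, 6, 11, 9] are all distinct, so no two queens attack.

(1,4) (2,1) (3,5) (4,2) (5,6) (6,3)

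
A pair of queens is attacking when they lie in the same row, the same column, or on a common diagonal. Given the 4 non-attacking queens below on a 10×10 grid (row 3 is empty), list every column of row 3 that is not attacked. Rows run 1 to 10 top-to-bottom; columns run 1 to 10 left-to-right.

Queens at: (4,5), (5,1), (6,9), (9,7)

(4,5) attacks row 3 at column 5 and diagonals 4, 6.
(5,1) attacks row 3 at column 1 and diagonals 3.
(6,9) attacks row 3 at column 9 and diagonals 6.
(9,7) attacks row 3 at column 7 and diagonals 1.
Attacked columns: {1, 3, 4, 5, 6, 7, 9}. Safe: {2, 8, 10}.

columns 2, 8, 10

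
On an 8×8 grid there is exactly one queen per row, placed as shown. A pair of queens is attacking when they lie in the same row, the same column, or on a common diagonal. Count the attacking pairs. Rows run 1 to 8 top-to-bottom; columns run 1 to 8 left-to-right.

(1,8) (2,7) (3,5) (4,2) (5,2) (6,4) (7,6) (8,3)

3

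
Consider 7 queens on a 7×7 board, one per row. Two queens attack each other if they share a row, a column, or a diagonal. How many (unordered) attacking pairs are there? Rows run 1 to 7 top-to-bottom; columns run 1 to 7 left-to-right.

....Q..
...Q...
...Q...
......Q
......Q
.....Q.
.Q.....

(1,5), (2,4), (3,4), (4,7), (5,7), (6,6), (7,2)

5

Same column: (2,4)–(3,4) (column 4); (4,7)–(5,7) (column 7).
Same diagonal: (1,5)–(2,4) (|1−2| = |5−4| = 1); (2,4)–(5,7) (|2−5| = |4−7| = 3); (5,7)–(6,6) (|5−6| = |7−6| = 1).
Total attacking pairs: 5.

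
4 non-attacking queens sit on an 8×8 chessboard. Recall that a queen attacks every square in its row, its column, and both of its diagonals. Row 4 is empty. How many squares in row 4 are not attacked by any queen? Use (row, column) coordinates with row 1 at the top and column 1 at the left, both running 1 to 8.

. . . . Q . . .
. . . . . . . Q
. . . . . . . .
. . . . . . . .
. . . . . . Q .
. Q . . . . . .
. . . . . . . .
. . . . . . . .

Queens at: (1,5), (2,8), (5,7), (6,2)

2

(1,5) attacks row 4 at column 5 and diagonals 2, 8.
(2,8) attacks row 4 at column 8 and diagonals 6.
(5,7) attacks row 4 at column 7 and diagonals 6, 8.
(6,2) attacks row 4 at column 2 and diagonals 4.
Attacked columns: {2, 4, 5, 6, 7, 8}. Safe: {1, 3}.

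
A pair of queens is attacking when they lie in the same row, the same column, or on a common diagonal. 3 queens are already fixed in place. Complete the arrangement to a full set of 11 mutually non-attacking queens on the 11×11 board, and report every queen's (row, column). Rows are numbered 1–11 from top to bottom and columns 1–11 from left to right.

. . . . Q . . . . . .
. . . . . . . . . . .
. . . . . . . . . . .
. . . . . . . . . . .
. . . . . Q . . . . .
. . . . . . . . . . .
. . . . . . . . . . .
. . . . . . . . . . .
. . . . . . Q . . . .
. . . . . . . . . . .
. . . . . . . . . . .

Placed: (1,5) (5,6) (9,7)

Row 2: attacked by (1,5)→{4,5,6}; (5,6)→{3,6,9}; (9,7)→{7}. Safe: 1, 2, 8, 10, 11. Place at column 8.
Row 3: attacked by (1,5)→{3,5,7}; (2,8)→{7,8,9}; (5,6)→{4,6,8}; (9,7)→{1,7}. Safe: 2, 10, 11. Place at column 10.
Row 4: attacked by (1,5)→{2,5,8}; (2,8)→{6,8,10}; (3,10)→{9,10,11}; (5,6)→{5,6,7}; (9,7)→{2,7}. Safe: 1, 3, 4. Place at column 1.
Row 6: attacked by (1,5)→{5,10}; (2,8)→{4,8}; (3,10)→{7,10}; (4,1)→{1,3}; (5,6)→{5,6,7}; (9,7)→{4,7,10}. Safe: 2, 9, 11. Place at column 11.
Row 7: attacked by (1,5)→{5,11}; (2,8)→{3,8}; (3,10)→{6,10}; (4,1)→{1,4}; (5,6)→{4,6,8}; (6,11)→{10,11}; (9,7)→{5,7,9}. Safe: 2. Place at column 2.
Row 8: attacked by (1,5)→{5}; (2,8)→{2,8}; (3,10)→{5,10}; (4,1)→{1,5}; (5,6)→{3,6,9}; (6,11)→{9,11}; (7,2)→{1,2,3}; (9,7)→{6,7,8}. Safe: 4. Place at column 4.
Row 10: attacked by (1,5)→{5}; (2,8)→{8}; (3,10)→{3,10}; (4,1)→{1,7}; (5,6)→{1,6,11}; (6,11)→{7,11}; (7,2)→{2,5}; (8,4)→{2,4,6}; (9,7)→{6,7,8}. Safe: 9. Place at column 9.
Row 11: attacked by (1,5)→{5}; (2,8)→{8}; (3,10)→{2,10}; (4,1)→{1,8}; (5,6)→{6}; (6,11)→{6,11}; (7,2)→{2,6}; (8,4)→{1,4,7}; (9,7)→{5,7,9}; (10,9)→{8,9,10}. Safe: 3. Place at column 3.
Columns [5, 8, 10, 1, 6, 11, 2, 4, 7, 9, 3], r−c [-4, -6, -7, 3, -1, -5, 5, 4, 2, 1, 8], r+c [6, 10, 13, 5, 11, 17, 9, 12, 16, 19, 14] are all distinct, so no two queens attack.

(1,5) (2,8) (3,10) (4,1) (5,6) (6,11) (7,2) (8,4) (9,7) (10,9) (11,3)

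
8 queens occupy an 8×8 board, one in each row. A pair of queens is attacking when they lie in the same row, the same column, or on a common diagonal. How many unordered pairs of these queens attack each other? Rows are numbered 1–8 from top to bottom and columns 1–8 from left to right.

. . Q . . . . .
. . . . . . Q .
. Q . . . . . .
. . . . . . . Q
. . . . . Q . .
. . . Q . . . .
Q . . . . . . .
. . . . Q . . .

All columns are distinct and no two queens satisfy |Δrow| = |Δcol|, so no pair attacks.

0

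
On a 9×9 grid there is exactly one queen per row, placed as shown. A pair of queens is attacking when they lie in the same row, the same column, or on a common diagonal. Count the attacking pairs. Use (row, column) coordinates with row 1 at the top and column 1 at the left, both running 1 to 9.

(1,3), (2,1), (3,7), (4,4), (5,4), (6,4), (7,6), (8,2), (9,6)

10

Same column: (4,4)–(5,4) (column 4); (4,4)–(6,4) (column 4); (5,4)–(6,4) (column 4); (7,6)–(9,6) (column 6).
Same diagonal: (2,1)–(5,4) (|2−5| = |1−4| = 3); (2,1)–(7,6) (|2−7| = |1−6| = 5); (3,7)–(6,4) (|3−6| = |7−4| = 3); (3,7)–(8,2) (|3−8| = |7−2| = 5); (5,4)–(7,6) (|5−7| = |4−6| = 2); (6,4)–(8,2) (|6−8| = |4−2| = 2).
Total attacking pairs: 10.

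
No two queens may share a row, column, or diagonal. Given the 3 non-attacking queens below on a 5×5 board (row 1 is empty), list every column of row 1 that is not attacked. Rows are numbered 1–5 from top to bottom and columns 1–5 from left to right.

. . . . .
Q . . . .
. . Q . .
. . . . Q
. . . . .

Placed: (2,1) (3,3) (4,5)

columns 4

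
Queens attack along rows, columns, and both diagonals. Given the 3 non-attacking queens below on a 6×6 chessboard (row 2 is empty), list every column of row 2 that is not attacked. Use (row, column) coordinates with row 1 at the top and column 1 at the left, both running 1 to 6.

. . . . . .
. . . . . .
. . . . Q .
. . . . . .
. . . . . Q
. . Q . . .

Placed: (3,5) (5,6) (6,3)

(3,5) attacks row 2 at column 5 and diagonals 4, 6.
(5,6) attacks row 2 at column 6 and diagonals 3.
(6,3) attacks row 2 at column 3.
Attacked columns: {3, 4, 5, 6}. Safe: {1, 2}.

columns 1, 2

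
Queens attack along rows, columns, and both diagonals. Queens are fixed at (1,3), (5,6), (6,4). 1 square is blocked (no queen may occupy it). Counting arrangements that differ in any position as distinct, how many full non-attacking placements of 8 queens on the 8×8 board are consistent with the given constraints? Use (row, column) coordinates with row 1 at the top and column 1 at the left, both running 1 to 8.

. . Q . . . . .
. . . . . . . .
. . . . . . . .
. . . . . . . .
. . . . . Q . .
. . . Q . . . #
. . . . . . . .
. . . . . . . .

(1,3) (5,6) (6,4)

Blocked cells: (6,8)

Branch on row 2: col 1 → 0; col 5 → 1; col 7 → 1.
Sum: 0 + 1 + 1 = 2.

2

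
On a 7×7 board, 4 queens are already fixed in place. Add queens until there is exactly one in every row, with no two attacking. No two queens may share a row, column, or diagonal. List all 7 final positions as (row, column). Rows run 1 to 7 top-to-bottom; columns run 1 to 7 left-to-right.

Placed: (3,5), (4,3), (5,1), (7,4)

(1,2) (2,7) (3,5) (4,3) (5,1) (6,6) (7,4)

Row 1: attacked by (3,5)→{3,5,7}; (4,3)→{3,6}; (5,1)→{1,5}; (7,4)→{4}. Safe: 2. Place at column 2.
Row 2: attacked by (1,2)→{1,2,3}; (3,5)→{4,5,6}; (4,3)→{1,3,5}; (5,1)→{1,4}; (7,4)→{4}. Safe: 7. Place at column 7.
Row 6: attacked by (1,2)→{2,7}; (2,7)→{3,7}; (3,5)→{2,5}; (4,3)→{1,3,5}; (5,1)→{1,2}; (7,4)→{3,4,5}. Safe: 6. Place at column 6.
Columns [2, 7, 5, 3, 1, 6, 4], r−c [-1, -5, -2, 1, 4, 0, 3], r+c [3, 9, 8, 7, 6, 12, 11] are all distinct, so no two queens attack.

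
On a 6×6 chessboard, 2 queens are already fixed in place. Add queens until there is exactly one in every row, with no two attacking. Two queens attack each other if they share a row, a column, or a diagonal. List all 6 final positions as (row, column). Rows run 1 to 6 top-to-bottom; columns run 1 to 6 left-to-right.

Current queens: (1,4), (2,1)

Row 3: attacked by (1,4)→{2,4,6}; (2,1)→{1,2}. Safe: 3, 5. Place at column 5.
Row 4: attacked by (1,4)→{1,4}; (2,1)→{1,3}; (3,5)→{4,5,6}. Safe: 2. Place at column 2.
Row 5: attacked by (1,4)→{4}; (2,1)→{1,4}; (3,5)→{3,5}; (4,2)→{1,2,3}. Safe: 6. Place at column 6.
Row 6: attacked by (1,4)→{4}; (2,1)→{1,5}; (3,5)→{2,5}; (4,2)→{2,4}; (5,6)→{5,6}. Safe: 3. Place at column 3.
Columns [4, 1, 5, 2, 6, 3], r−c [-3, 1, -2, 2, -1, 3], r+c [5, 3, 8, 6, 11, 9] are all distinct, so no two queens attack.

(1,4) (2,1) (3,5) (4,2) (5,6) (6,3)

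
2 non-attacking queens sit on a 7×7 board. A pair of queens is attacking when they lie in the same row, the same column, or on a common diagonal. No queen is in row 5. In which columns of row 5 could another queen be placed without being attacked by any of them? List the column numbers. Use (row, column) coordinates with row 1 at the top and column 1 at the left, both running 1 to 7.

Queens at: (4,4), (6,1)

(4,4) attacks row 5 at column 4 and diagonals 3, 5.
(6,1) attacks row 5 at column 1 and diagonals 2.
Attacked columns: {1, 2, 3, 4, 5}. Safe: {6, 7}.

columns 6, 7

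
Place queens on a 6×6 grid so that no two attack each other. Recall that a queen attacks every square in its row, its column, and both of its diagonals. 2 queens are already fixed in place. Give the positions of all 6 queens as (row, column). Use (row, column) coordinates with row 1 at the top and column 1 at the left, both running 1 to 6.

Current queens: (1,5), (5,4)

(1,5) (2,3) (3,1) (4,6) (5,4) (6,2)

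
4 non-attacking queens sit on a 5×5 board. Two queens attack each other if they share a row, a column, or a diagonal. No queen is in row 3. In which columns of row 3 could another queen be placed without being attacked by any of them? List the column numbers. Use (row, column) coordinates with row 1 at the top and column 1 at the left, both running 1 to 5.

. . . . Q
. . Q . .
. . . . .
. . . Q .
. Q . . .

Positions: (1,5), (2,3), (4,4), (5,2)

(1,5) attacks row 3 at column 5 and diagonals 3.
(2,3) attacks row 3 at column 3 and diagonals 2, 4.
(4,4) attacks row 3 at column 4 and diagonals 3, 5.
(5,2) attacks row 3 at column 2 and diagonals 4.
Attacked columns: {2, 3, 4, 5}. Safe: {1}.

columns 1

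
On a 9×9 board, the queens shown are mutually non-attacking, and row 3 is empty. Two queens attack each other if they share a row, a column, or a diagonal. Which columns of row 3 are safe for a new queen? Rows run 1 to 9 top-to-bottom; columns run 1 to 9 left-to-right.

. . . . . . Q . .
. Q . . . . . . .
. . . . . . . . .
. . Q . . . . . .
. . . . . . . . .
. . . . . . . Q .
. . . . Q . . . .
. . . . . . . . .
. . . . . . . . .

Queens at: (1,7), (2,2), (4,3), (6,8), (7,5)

(1,7) attacks row 3 at column 7 and diagonals 5, 9.
(2,2) attacks row 3 at column 2 and diagonals 1, 3.
(4,3) attacks row 3 at column 3 and diagonals 2, 4.
(6,8) attacks row 3 at column 8 and diagonals 5.
(7,5) attacks row 3 at column 5 and diagonals 1, 9.
Attacked columns: {1, 2, 3, 4, 5, 7, 8, 9}. Safe: {6}.

columns 6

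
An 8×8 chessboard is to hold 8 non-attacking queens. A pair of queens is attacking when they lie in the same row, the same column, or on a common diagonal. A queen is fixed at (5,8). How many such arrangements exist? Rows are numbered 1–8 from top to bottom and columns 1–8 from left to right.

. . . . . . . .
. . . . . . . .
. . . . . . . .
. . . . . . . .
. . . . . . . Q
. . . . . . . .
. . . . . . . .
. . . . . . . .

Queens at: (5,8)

18

Branch on row 1: col 1 → 1; col 2 → 1; col 3 → 4; col 5 → 5; col 6 → 4; col 7 → 3.
Sum: 1 + 1 + 4 + 5 + 4 + 3 = 18.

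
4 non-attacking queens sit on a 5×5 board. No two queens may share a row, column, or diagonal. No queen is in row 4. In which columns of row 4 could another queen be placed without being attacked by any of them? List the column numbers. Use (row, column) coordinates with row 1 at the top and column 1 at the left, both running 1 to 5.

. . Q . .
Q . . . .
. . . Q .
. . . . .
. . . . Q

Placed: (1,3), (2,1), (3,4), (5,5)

columns 2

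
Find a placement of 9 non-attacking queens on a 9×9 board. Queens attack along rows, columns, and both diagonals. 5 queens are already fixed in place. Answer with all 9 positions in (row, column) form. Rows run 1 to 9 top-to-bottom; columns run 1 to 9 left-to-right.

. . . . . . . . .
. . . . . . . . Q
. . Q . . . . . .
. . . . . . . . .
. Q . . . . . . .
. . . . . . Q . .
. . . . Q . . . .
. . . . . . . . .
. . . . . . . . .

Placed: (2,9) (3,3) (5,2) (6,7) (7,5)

Row 1: attacked by (2,9)→{8,9}; (3,3)→{1,3,5}; (5,2)→{2,6}; (6,7)→{2,7}; (7,5)→{5}. Safe: 4. Place at column 4.
Row 4: attacked by (1,4)→{1,4,7}; (2,9)→{7,9}; (3,3)→{2,3,4}; (5,2)→{1,2,3}; (6,7)→{5,7,9}; (7,5)→{2,5,8}. Safe: 6. Place at column 6.
Row 8: attacked by (1,4)→{4}; (2,9)→{3,9}; (3,3)→{3,8}; (4,6)→{2,6}; (5,2)→{2,5}; (6,7)→{5,7,9}; (7,5)→{4,5,6}. Safe: 1. Place at column 1.
Row 9: attacked by (1,4)→{4}; (2,9)→{2,9}; (3,3)→{3,9}; (4,6)→{1,6}; (5,2)→{2,6}; (6,7)→{4,7}; (7,5)→{3,5,7}; (8,1)→{1,2}. Safe: 8. Place at column 8.
Columns [4, 9, 3, 6, 2, 7, 5, 1, 8], r−c [-3, -7, 0, -2, 3, -1, 2, 7, 1], r+c [5, 11, 6, 10, 7, 13, 12, 9, 17] are all distinct, so no two queens attack.

(1,4) (2,9) (3,3) (4,6) (5,2) (6,7) (7,5) (8,1) (9,8)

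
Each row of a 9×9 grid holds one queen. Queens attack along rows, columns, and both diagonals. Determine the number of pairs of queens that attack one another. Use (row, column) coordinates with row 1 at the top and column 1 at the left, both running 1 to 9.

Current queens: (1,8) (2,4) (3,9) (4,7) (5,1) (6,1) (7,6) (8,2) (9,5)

Same column: (5,1)–(6,1) (column 1).
Same diagonal: (2,4)–(5,1) (|2−5| = |4−1| = 3); (5,1)–(9,5) (|5−9| = |1−5| = 4).
Total attacking pairs: 3.

3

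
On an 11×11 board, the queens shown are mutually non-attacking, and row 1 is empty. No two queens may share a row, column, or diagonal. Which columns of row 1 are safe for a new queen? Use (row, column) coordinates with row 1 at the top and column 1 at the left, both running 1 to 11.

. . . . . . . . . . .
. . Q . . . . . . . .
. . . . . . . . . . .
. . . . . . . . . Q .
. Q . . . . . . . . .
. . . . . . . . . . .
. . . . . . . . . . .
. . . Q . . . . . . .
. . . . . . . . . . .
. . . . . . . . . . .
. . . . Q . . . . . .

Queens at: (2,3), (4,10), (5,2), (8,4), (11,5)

(2,3) attacks row 1 at column 3 and diagonals 2, 4.
(4,10) attacks row 1 at column 10 and diagonals 7.
(5,2) attacks row 1 at column 2 and diagonals 6.
(8,4) attacks row 1 at column 4 and diagonals 11.
(11,5) attacks row 1 at column 5.
Attacked columns: {2, 3, 4, 5, 6, 7, 10, 11}. Safe: {1, 8, 9}.

columns 1, 8, 9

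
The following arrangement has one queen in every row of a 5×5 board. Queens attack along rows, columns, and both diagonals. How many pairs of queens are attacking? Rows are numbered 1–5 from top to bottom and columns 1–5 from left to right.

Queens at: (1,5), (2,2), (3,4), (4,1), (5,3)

0

All columns are distinct and no two queens satisfy |Δrow| = |Δcol|, so no pair attacks.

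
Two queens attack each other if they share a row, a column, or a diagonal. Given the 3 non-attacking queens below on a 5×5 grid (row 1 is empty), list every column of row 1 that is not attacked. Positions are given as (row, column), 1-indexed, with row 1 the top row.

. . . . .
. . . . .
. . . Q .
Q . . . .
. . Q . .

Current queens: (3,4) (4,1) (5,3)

(3,4) attacks row 1 at column 4 and diagonals 2.
(4,1) attacks row 1 at column 1 and diagonals 4.
(5,3) attacks row 1 at column 3.
Attacked columns: {1, 2, 3, 4}. Safe: {5}.

columns 5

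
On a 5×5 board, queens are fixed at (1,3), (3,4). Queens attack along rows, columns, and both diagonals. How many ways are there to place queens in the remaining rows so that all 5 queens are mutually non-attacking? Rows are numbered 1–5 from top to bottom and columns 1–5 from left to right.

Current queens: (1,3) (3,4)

1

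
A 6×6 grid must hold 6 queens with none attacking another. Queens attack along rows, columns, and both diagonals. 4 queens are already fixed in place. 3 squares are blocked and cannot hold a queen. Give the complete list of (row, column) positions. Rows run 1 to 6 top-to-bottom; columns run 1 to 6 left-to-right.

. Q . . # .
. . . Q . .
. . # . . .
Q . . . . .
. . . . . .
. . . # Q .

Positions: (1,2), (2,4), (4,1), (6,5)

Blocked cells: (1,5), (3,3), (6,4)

Row 3: attacked by (1,2)→{2,4}; (2,4)→{3,4,5}; (4,1)→{1,2}; (6,5)→{2,5}. Blocked: 3. Safe: 6. Place at column 6.
Row 5: attacked by (1,2)→{2,6}; (2,4)→{1,4}; (3,6)→{4,6}; (4,1)→{1,2}; (6,5)→{4,5,6}. Safe: 3. Place at column 3.
Columns [2, 4, 6, 1, 3, 5], r−c [-1, -2, -3, 3, 2, 1], r+c [3, 6, 9, 5, 8, 11] are all distinct, so no two queens attack.

(1,2) (2,4) (3,6) (4,1) (5,3) (6,5)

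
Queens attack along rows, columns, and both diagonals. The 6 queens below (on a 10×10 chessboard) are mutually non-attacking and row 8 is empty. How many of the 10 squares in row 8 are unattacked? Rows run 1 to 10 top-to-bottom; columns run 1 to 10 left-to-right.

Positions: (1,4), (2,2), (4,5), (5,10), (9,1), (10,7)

2

(1,4) attacks row 8 at column 4.
(2,2) attacks row 8 at column 2 and diagonals 8.
(4,5) attacks row 8 at column 5 and diagonals 1, 9.
(5,10) attacks row 8 at column 10 and diagonals 7.
(9,1) attacks row 8 at column 1 and diagonals 2.
(10,7) attacks row 8 at column 7 and diagonals 5, 9.
Attacked columns: {1, 2, 4, 5, 7, 8, 9, 10}. Safe: {3, 6}.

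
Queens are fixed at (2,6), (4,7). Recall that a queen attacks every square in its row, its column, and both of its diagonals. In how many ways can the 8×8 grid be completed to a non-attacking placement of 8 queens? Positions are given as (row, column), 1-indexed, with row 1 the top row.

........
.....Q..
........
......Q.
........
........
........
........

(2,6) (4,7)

Branch on row 1: col 1 → 0; col 2 → 1; col 3 → 2; col 8 → 0.
Sum: 0 + 1 + 2 + 0 = 3.

3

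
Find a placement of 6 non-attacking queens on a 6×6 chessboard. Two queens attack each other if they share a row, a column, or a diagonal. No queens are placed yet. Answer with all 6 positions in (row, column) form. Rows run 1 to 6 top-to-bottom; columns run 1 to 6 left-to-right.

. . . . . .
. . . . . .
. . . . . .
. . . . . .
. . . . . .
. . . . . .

(1,3) (2,6) (3,2) (4,5) (5,1) (6,4)

Row 1: Safe: 1, 2, 3, 4, 5, 6. Place at column 3.
Row 2: attacked by (1,3)→{2,3,4}. Safe: 1, 5, 6. Place at column 6.
Row 3: attacked by (1,3)→{1,3,5}; (2,6)→{5,6}. Safe: 2, 4. Place at column 2.
Row 4: attacked by (1,3)→{3,6}; (2,6)→{4,6}; (3,2)→{1,2,3}. Safe: 5. Place at column 5.
Row 5: attacked by (1,3)→{3}; (2,6)→{3,6}; (3,2)→{2,4}; (4,5)→{4,5,6}. Safe: 1. Place at column 1.
Row 6: attacked by (1,3)→{3}; (2,6)→{2,6}; (3,2)→{2,5}; (4,5)→{3,5}; (5,1)→{1,2}. Safe: 4. Place at column 4.
Columns [3, 6, 2, 5, 1, 4], r−c [-2, -4, 1, -1, 4, 2], r+c [4, 8, 5, 9, 6, 10] are all distinct, so no two queens attack.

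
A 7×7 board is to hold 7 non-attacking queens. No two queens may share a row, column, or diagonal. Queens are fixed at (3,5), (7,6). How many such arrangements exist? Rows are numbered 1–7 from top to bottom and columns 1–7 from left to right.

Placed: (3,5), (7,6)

1

Branch on row 1: col 1 → 1; col 2 → 0; col 4 → 0.
Sum: 1 + 0 + 0 = 1.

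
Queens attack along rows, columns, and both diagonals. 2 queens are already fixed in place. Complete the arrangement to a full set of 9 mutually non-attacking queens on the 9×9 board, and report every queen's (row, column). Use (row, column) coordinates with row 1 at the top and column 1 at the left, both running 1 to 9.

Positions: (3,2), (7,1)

(1,3) (2,7) (3,2) (4,8) (5,5) (6,9) (7,1) (8,6) (9,4)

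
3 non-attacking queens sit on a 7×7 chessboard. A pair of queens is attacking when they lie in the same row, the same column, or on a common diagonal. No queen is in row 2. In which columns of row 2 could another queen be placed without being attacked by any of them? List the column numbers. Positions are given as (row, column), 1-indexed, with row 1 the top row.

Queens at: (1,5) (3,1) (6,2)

(1,5) attacks row 2 at column 5 and diagonals 4, 6.
(3,1) attacks row 2 at column 1 and diagonals 2.
(6,2) attacks row 2 at column 2 and diagonals 6.
Attacked columns: {1, 2, 4, 5, 6}. Safe: {3, 7}.

columns 3, 7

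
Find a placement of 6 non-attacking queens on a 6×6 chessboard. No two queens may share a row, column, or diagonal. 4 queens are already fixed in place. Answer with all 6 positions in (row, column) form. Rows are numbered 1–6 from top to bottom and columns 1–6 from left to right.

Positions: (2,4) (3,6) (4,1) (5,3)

Row 1: attacked by (2,4)→{3,4,5}; (3,6)→{4,6}; (4,1)→{1,4}; (5,3)→{3}. Safe: 2. Place at column 2.
Row 6: attacked by (1,2)→{2}; (2,4)→{4}; (3,6)→{3,6}; (4,1)→{1,3}; (5,3)→{2,3,4}. Safe: 5. Place at column 5.
Columns [2, 4, 6, 1, 3, 5], r−c [-1, -2, -3, 3, 2, 1], r+c [3, 6, 9, 5, 8, 11] are all distinct, so no two queens attack.

(1,2) (2,4) (3,6) (4,1) (5,3) (6,5)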